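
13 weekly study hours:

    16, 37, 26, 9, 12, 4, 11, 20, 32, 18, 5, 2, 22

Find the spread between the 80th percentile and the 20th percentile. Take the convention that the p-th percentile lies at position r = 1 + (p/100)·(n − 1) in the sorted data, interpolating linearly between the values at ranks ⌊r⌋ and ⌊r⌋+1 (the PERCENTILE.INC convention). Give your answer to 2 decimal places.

17.80

Sorted: 2, 4, 5, 9, 11, 12, 16, 18, 20, 22, 26, 32, 37.
n = 13.
P20: r = 3.4; ranks 3–4 are 5, 9; interpolating gives 6.6.
P80: r = 10.6; ranks 10–11 are 22, 26; interpolating gives 24.4.
Difference: 24.4 − 6.6 = 17.8.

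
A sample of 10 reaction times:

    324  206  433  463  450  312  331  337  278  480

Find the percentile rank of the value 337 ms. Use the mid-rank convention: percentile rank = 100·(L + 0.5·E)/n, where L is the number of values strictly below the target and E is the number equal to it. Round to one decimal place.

Sorted: 206, 278, 312, 324, 331, 337, 433, 450, 463, 480.
Count below 337: L = 5; count equal: E = 1; n = 10.
Percentile rank = 100·(5 + 0.5·1)/10 = 100·5.5/10 = 55.

55.0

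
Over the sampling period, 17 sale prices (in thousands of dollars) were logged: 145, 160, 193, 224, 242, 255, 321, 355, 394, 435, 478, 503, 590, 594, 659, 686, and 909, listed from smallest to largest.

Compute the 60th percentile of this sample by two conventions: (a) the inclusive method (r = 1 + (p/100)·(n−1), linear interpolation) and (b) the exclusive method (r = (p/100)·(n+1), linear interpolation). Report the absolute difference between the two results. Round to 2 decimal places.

n = 17.
(a) r = 10.6; between ranks 10 (435) and 11 (478): 460.8.
(b) r = 10.8; between ranks 10 (435) and 11 (478): 469.4.
|460.8 − 469.4| = 8.6.

8.60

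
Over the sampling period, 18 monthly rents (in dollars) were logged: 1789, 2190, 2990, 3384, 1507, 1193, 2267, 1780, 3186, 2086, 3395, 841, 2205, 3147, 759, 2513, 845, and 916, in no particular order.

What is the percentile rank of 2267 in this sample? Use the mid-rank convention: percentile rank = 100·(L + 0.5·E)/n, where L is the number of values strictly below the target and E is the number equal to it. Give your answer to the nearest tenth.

Sorted: 759, 841, 845, 916, 1193, 1507, 1780, 1789, 2086, 2190, 2205, 2267, 2513, 2990, 3147, 3186, 3384, 3395.
Count below 2267: L = 11; count equal: E = 1; n = 18.
Percentile rank = 100·(11 + 0.5·1)/18 = 100·11.5/18 = 63.89.

63.9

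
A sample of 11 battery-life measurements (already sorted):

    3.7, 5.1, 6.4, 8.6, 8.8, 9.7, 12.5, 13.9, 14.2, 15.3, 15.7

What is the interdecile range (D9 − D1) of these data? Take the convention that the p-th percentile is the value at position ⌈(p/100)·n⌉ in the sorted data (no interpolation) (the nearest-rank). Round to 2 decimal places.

10.20

n = 11.
P10: rank ⌈10/100·11⌉ = 2 → 5.1.
P90: rank ⌈90/100·11⌉ = 10 → 15.3.
Difference: 15.3 − 5.1 = 10.2.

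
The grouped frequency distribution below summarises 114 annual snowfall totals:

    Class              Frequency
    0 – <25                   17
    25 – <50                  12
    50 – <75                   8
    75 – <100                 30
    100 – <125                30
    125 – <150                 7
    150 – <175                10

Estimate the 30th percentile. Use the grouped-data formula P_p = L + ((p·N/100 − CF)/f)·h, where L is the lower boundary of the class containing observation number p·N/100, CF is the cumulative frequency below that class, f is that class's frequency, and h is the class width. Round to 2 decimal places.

N = 114; target position k = 30/100 · 114 = 34.2.
Cumulative frequencies: 17, 29, 37, 67, 97, 104, 114.
Observation 34.2 falls in the class 50 – <75.
L = 50, CF = 29, f = 8, h = 25.
P30 = 50 + ((34.2 − 29)/8)·25 = 50 + 16.25 = 66.25.

66.25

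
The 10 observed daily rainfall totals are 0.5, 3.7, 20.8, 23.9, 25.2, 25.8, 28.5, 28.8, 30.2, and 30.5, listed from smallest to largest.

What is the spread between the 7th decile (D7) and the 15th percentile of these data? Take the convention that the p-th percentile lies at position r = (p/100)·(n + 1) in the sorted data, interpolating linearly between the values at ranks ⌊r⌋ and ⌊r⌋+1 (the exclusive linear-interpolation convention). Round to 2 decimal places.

n = 10.
P15: r = 1.65; ranks 1–2 are 0.5, 3.7; interpolating gives 2.58.
P70: r = 7.7; ranks 7–8 are 28.5, 28.8; interpolating gives 28.71.
Difference: 28.71 − 2.58 = 26.13.

26.13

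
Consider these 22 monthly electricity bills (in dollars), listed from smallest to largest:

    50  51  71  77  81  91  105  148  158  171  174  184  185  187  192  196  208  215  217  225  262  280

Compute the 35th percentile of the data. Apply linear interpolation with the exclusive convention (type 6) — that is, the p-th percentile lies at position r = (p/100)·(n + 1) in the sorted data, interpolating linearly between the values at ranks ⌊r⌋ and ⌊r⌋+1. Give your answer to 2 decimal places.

148.50

n = 22.
r = (35/100)·(22 + 1) = 8.05.
Rank 8 is 148 and rank 9 is 158.
Interpolate: 148 + 0.05·(158 − 148) = 148 + 0.05·10 = 148.5.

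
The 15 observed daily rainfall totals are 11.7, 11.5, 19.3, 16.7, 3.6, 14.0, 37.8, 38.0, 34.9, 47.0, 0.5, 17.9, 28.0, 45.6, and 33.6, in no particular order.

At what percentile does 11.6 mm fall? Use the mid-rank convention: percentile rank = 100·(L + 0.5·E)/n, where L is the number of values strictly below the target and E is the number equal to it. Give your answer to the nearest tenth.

Sorted: 0.5, 3.6, 11.5, 11.7, 14.0, 16.7, 17.9, 19.3, 28.0, 33.6, 34.9, 37.8, 38.0, 45.6, 47.0.
Count below 11.6: L = 3; count equal: E = 0; n = 15.
Percentile rank = 100·(3 + 0.5·0)/15 = 100·3/15 = 20.

20.0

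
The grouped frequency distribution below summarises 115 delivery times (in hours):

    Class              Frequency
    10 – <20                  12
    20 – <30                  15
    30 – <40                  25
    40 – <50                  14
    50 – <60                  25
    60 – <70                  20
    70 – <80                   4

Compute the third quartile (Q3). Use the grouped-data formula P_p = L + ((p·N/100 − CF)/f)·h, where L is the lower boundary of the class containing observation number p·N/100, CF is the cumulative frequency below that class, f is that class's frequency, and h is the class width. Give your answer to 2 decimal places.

58.10

N = 115; target position k = 75/100 · 115 = 86.25.
Cumulative frequencies: 12, 27, 52, 66, 91, 111, 115.
Observation 86.25 falls in the class 50 – <60.
L = 50, CF = 66, f = 25, h = 10.
P75 = 50 + ((86.25 − 66)/25)·10 = 50 + 8.1 = 58.1.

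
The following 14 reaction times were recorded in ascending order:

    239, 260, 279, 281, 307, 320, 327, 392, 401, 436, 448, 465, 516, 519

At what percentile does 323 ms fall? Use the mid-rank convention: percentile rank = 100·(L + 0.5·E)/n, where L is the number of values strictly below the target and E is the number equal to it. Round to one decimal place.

Count below 323: L = 6; count equal: E = 0; n = 14.
Percentile rank = 100·(6 + 0.5·0)/14 = 100·6/14 = 42.86.

42.9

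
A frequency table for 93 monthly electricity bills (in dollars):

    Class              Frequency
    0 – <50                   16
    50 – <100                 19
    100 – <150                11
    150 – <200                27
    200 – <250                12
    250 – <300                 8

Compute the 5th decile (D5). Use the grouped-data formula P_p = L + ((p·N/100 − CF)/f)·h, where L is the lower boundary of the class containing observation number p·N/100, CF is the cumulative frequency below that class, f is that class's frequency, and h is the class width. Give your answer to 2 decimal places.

150.93

N = 93; target position k = 50/100 · 93 = 46.5.
Cumulative frequencies: 16, 35, 46, 73, 85, 93.
Observation 46.5 falls in the class 150 – <200.
L = 150, CF = 46, f = 27, h = 50.
P50 = 150 + ((46.5 − 46)/27)·50 = 150 + 0.925926 = 150.926.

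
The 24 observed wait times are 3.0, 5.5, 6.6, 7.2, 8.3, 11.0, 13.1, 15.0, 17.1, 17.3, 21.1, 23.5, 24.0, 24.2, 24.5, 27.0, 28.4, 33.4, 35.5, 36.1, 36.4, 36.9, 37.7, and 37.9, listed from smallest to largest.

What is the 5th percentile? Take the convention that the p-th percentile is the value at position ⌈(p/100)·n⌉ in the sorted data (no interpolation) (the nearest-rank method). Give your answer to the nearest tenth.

n = 24.
Position = ⌈5/100 · 24⌉ = ⌈1.2⌉ = 2.
The value at rank 2 is 5.5.

5.5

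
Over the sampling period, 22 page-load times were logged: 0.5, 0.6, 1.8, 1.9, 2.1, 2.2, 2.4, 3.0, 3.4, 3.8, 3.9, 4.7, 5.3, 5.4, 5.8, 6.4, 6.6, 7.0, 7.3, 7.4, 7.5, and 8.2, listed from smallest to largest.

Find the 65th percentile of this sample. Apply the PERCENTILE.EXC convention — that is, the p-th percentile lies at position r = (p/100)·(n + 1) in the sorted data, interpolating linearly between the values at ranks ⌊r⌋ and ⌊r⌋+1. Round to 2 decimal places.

n = 22.
r = (65/100)·(22 + 1) = 14.95.
Rank 14 is 5.4 and rank 15 is 5.8.
Interpolate: 5.4 + 0.95·(5.8 − 5.4) = 5.4 + 0.95·0.4 = 5.78.

5.78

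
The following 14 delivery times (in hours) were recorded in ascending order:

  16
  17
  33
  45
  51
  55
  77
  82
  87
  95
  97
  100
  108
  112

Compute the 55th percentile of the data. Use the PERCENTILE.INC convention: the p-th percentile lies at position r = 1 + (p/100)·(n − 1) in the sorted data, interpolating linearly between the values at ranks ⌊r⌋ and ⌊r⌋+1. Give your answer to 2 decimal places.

82.75

n = 14.
r = 1 + (55/100)·(14 − 1) = 1 + 7.15 = 8.15.
Rank 8 is 82 and rank 9 is 87.
Interpolate: 82 + 0.15·(87 − 82) = 82 + 0.15·5 = 82.75.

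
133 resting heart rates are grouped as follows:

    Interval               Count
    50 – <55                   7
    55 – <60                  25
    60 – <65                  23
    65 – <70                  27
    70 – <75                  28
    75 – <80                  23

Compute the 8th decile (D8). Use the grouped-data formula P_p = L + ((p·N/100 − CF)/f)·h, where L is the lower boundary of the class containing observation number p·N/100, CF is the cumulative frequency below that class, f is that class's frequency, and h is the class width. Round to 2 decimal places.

74.36

N = 133; target position k = 80/100 · 133 = 106.4.
Cumulative frequencies: 7, 32, 55, 82, 110, 133.
Observation 106.4 falls in the class 70 – <75.
L = 70, CF = 82, f = 28, h = 5.
P80 = 70 + ((106.4 − 82)/28)·5 = 70 + 4.35714 = 74.3571.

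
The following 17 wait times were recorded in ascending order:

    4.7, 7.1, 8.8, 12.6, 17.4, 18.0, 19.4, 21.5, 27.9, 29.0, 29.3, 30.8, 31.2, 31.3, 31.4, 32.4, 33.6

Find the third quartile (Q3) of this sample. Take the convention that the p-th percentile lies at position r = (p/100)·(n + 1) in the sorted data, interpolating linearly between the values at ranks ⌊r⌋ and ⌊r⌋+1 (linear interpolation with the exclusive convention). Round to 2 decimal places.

31.25

n = 17.
r = (75/100)·(17 + 1) = 13.5.
Rank 13 is 31.2 and rank 14 is 31.3.
Interpolate: 31.2 + 0.5·(31.3 − 31.2) = 31.2 + 0.5·0.1 = 31.25.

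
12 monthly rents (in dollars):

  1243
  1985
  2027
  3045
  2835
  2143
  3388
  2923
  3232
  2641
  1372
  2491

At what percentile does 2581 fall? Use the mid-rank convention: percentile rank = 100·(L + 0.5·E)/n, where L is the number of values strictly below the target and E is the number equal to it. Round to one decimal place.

50.0

Sorted: 1243, 1372, 1985, 2027, 2143, 2491, 2641, 2835, 2923, 3045, 3232, 3388.
Count below 2581: L = 6; count equal: E = 0; n = 12.
Percentile rank = 100·(6 + 0.5·0)/12 = 100·6/12 = 50.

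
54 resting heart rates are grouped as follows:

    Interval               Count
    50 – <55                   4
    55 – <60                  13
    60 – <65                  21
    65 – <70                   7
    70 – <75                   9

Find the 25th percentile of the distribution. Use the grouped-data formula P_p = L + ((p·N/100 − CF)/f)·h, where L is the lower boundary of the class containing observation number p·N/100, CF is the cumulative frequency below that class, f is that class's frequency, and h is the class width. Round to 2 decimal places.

N = 54; target position k = 25/100 · 54 = 13.5.
Cumulative frequencies: 4, 17, 38, 45, 54.
Observation 13.5 falls in the class 55 – <60.
L = 55, CF = 4, f = 13, h = 5.
P25 = 55 + ((13.5 − 4)/13)·5 = 55 + 3.65385 = 58.6538.

58.65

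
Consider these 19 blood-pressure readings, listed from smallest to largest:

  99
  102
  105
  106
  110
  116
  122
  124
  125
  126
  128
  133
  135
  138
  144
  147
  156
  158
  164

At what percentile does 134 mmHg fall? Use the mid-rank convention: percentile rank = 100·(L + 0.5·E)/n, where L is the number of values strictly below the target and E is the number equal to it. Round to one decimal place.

Count below 134: L = 12; count equal: E = 0; n = 19.
Percentile rank = 100·(12 + 0.5·0)/19 = 100·12/19 = 63.16.

63.2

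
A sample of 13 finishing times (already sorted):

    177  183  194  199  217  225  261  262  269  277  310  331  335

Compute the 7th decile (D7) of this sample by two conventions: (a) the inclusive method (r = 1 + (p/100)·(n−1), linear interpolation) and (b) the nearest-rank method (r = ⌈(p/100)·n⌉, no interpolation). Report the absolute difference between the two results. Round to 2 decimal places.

n = 13.
(a) r = 9.4; between ranks 9 (269) and 10 (277): 272.2.
(b) the nearest-rank method: rank 10 → 277.
|272.2 − 277| = 4.8.

4.80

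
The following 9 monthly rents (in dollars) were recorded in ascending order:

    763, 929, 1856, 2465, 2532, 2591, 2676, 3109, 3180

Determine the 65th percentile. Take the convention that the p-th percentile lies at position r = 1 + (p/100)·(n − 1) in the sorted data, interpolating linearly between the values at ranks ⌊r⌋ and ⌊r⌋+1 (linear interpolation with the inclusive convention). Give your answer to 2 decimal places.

n = 9.
r = 1 + (65/100)·(9 − 1) = 1 + 5.2 = 6.2.
Rank 6 is 2591 and rank 7 is 2676.
Interpolate: 2591 + 0.2·(2676 − 2591) = 2591 + 0.2·85 = 2608.

2608.00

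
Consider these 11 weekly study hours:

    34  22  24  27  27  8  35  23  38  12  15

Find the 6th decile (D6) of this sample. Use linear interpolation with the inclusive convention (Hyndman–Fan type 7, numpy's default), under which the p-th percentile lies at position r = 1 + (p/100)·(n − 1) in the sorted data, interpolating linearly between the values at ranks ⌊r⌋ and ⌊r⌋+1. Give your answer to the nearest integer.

27

Sorted: 8, 12, 15, 22, 23, 24, 27, 27, 34, 35, 38.
n = 11.
r = 1 + (60/100)·(11 − 1) = 1 + 6 = 7.
r is an integer, so P60 is the value at rank 7: 27.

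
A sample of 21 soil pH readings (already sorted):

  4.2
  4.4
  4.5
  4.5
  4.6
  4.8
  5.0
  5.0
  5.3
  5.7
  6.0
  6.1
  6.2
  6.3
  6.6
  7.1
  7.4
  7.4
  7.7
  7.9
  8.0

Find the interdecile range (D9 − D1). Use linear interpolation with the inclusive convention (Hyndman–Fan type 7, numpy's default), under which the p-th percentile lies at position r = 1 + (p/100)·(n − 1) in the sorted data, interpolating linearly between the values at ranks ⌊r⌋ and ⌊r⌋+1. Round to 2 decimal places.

n = 21.
P10: r = 3 (integer) → 4.5.
P90: r = 19 (integer) → 7.7.
Difference: 7.7 − 4.5 = 3.2.

3.20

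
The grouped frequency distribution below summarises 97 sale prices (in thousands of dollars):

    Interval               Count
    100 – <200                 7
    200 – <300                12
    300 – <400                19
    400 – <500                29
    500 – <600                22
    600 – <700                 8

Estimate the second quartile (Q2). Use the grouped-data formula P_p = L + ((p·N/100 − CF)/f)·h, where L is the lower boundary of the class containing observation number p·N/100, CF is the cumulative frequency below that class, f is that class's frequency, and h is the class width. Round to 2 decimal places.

436.21

N = 97; target position k = 50/100 · 97 = 48.5.
Cumulative frequencies: 7, 19, 38, 67, 89, 97.
Observation 48.5 falls in the class 400 – <500.
L = 400, CF = 38, f = 29, h = 100.
P50 = 400 + ((48.5 − 38)/29)·100 = 400 + 36.2069 = 436.207.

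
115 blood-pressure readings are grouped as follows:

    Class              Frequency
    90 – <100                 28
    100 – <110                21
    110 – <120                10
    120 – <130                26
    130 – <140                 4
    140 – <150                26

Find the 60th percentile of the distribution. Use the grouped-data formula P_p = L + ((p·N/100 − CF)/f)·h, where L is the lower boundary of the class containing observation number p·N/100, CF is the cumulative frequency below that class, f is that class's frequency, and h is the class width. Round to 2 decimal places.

N = 115; target position k = 60/100 · 115 = 69.
Cumulative frequencies: 28, 49, 59, 85, 89, 115.
Observation 69 falls in the class 120 – <130.
L = 120, CF = 59, f = 26, h = 10.
P60 = 120 + ((69 − 59)/26)·10 = 120 + 3.84615 = 123.846.

123.85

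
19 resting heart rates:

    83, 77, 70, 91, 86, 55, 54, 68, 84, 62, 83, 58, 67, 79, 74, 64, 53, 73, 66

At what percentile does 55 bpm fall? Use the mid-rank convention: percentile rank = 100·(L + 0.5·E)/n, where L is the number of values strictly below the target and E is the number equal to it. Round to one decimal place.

Sorted: 53, 54, 55, 58, 62, 64, 66, 67, 68, 70, 73, 74, 77, 79, 83, 83, 84, 86, 91.
Count below 55: L = 2; count equal: E = 1; n = 19.
Percentile rank = 100·(2 + 0.5·1)/19 = 100·2.5/19 = 13.16.

13.2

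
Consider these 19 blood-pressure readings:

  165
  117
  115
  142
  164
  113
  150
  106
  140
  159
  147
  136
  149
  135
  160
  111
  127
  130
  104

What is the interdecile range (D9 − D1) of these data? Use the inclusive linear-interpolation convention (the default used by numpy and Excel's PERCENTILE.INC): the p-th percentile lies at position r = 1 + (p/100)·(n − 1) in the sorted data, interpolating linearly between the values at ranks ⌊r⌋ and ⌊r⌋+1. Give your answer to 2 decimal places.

50.80

Sorted: 104, 106, 111, 113, 115, 117, 127, 130, 135, 136, 140, 142, 147, 149, 150, 159, 160, 164, 165.
n = 19.
P10: r = 2.8; ranks 2–3 are 106, 111; interpolating gives 110.
P90: r = 17.2; ranks 17–18 are 160, 164; interpolating gives 160.8.
Difference: 160.8 − 110 = 50.8.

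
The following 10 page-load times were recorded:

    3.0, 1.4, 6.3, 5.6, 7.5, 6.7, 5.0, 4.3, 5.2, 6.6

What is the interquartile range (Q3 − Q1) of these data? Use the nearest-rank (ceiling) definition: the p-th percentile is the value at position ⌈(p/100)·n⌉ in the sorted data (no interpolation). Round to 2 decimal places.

2.30

Sorted: 1.4, 3.0, 4.3, 5.0, 5.2, 5.6, 6.3, 6.6, 6.7, 7.5.
n = 10.
P25: rank ⌈25/100·10⌉ = 3 → 4.3.
P75: rank ⌈75/100·10⌉ = 8 → 6.6.
Difference: 6.6 − 4.3 = 2.3.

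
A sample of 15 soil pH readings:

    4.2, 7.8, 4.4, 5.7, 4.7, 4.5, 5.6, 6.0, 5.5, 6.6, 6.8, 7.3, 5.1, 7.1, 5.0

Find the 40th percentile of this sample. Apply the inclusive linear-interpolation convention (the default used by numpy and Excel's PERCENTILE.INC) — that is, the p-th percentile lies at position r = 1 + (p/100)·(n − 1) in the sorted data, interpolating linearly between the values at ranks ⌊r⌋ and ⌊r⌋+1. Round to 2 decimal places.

Sorted: 4.2, 4.4, 4.5, 4.7, 5.0, 5.1, 5.5, 5.6, 5.7, 6.0, 6.6, 6.8, 7.1, 7.3, 7.8.
n = 15.
r = 1 + (40/100)·(15 − 1) = 1 + 5.6 = 6.6.
Rank 6 is 5.1 and rank 7 is 5.5.
Interpolate: 5.1 + 0.6·(5.5 − 5.1) = 5.1 + 0.6·0.4 = 5.34.

5.34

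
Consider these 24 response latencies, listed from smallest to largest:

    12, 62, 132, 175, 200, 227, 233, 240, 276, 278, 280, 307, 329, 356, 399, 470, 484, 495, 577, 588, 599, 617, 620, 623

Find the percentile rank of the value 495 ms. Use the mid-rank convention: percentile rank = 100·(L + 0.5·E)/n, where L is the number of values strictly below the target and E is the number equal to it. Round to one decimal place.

72.9

Count below 495: L = 17; count equal: E = 1; n = 24.
Percentile rank = 100·(17 + 0.5·1)/24 = 100·17.5/24 = 72.92.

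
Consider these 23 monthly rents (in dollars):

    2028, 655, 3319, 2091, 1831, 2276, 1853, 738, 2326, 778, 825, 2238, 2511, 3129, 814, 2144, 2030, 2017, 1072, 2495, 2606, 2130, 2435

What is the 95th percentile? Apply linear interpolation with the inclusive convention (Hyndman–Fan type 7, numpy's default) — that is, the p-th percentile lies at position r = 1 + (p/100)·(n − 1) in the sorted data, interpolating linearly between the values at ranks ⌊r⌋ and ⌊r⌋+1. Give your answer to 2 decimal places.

Sorted: 655, 738, 778, 814, 825, 1072, 1831, 1853, 2017, 2028, 2030, 2091, 2130, 2144, 2238, 2276, 2326, 2435, 2495, 2511, 2606, 3129, 3319.
n = 23.
r = 1 + (95/100)·(23 − 1) = 1 + 20.9 = 21.9.
Rank 21 is 2606 and rank 22 is 3129.
Interpolate: 2606 + 0.9·(3129 − 2606) = 2606 + 0.9·523 = 3076.7.

3076.70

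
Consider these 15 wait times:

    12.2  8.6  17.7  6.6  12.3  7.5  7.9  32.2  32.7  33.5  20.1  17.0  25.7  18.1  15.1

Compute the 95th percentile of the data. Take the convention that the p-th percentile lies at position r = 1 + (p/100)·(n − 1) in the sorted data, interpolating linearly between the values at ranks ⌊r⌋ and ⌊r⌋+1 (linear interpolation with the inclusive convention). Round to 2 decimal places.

32.94

Sorted: 6.6, 7.5, 7.9, 8.6, 12.2, 12.3, 15.1, 17.0, 17.7, 18.1, 20.1, 25.7, 32.2, 32.7, 33.5.
n = 15.
r = 1 + (95/100)·(15 − 1) = 1 + 13.3 = 14.3.
Rank 14 is 32.7 and rank 15 is 33.5.
Interpolate: 32.7 + 0.3·(33.5 − 32.7) = 32.7 + 0.3·0.8 = 32.94.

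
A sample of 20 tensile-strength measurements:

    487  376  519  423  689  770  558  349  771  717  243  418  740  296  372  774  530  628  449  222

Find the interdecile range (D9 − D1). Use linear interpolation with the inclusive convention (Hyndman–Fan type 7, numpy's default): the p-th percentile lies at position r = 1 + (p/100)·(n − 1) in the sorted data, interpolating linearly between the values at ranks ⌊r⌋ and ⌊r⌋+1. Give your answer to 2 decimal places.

479.40

Sorted: 222, 243, 296, 349, 372, 376, 418, 423, 449, 487, 519, 530, 558, 628, 689, 717, 740, 770, 771, 774.
n = 20.
P10: r = 2.9; ranks 2–3 are 243, 296; interpolating gives 290.7.
P90: r = 18.1; ranks 18–19 are 770, 771; interpolating gives 770.1.
Difference: 770.1 − 290.7 = 479.4.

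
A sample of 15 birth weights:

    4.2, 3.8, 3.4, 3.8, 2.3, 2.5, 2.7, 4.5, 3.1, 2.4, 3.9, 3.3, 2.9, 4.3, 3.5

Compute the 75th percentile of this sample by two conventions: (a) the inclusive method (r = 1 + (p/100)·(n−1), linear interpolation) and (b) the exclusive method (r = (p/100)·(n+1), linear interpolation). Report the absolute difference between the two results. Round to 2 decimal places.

0.05

Sorted: 2.3, 2.4, 2.5, 2.7, 2.9, 3.1, 3.3, 3.4, 3.5, 3.8, 3.8, 3.9, 4.2, 4.3, 4.5.
n = 15.
(a) r = 11.5; between ranks 11 (3.8) and 12 (3.9): 3.85.
(b) r = 12 → value at rank 12 = 3.9.
|3.85 − 3.9| = 0.05.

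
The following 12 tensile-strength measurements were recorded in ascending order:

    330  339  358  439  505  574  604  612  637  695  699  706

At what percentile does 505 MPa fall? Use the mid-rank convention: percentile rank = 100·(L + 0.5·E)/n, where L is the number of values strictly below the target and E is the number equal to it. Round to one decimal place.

37.5

Count below 505: L = 4; count equal: E = 1; n = 12.
Percentile rank = 100·(4 + 0.5·1)/12 = 100·4.5/12 = 37.5.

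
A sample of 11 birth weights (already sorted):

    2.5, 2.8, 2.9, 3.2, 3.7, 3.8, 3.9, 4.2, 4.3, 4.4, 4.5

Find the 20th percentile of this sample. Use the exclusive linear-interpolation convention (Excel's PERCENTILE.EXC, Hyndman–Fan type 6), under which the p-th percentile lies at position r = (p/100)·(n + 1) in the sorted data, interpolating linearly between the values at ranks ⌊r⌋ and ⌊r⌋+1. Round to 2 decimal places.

2.84

n = 11.
r = (20/100)·(11 + 1) = 2.4.
Rank 2 is 2.8 and rank 3 is 2.9.
Interpolate: 2.8 + 0.4·(2.9 − 2.8) = 2.8 + 0.4·0.1 = 2.84.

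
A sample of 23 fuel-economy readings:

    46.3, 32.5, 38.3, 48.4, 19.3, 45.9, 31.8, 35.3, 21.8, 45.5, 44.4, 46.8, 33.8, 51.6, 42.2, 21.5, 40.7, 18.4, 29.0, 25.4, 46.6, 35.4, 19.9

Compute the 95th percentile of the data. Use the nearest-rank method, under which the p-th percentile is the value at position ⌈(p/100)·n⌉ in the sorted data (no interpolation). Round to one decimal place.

48.4

Sorted: 18.4, 19.3, 19.9, 21.5, 21.8, 25.4, 29.0, 31.8, 32.5, 33.8, 35.3, 35.4, 38.3, 40.7, 42.2, 44.4, 45.5, 45.9, 46.3, 46.6, 46.8, 48.4, 51.6.
n = 23.
Position = ⌈95/100 · 23⌉ = ⌈21.85⌉ = 22.
The value at rank 22 is 48.4.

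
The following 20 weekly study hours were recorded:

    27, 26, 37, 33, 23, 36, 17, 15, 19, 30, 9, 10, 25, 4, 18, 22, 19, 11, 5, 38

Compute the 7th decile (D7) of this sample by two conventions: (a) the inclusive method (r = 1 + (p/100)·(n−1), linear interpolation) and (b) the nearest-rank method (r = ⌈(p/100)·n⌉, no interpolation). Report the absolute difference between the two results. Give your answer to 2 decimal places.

Sorted: 4, 5, 9, 10, 11, 15, 17, 18, 19, 19, 22, 23, 25, 26, 27, 30, 33, 36, 37, 38.
n = 20.
(a) r = 14.3; between ranks 14 (26) and 15 (27): 26.3.
(b) the nearest-rank method: rank 14 → 26.
|26.3 − 26| = 0.3.

0.30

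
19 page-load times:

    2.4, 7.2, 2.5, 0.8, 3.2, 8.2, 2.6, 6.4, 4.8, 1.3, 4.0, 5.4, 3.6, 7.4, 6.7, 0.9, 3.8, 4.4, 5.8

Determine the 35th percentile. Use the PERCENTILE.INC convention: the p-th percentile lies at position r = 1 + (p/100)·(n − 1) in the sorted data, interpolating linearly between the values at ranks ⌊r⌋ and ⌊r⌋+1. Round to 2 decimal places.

3.32

Sorted: 0.8, 0.9, 1.3, 2.4, 2.5, 2.6, 3.2, 3.6, 3.8, 4.0, 4.4, 4.8, 5.4, 5.8, 6.4, 6.7, 7.2, 7.4, 8.2.
n = 19.
r = 1 + (35/100)·(19 − 1) = 1 + 6.3 = 7.3.
Rank 7 is 3.2 and rank 8 is 3.6.
Interpolate: 3.2 + 0.3·(3.6 − 3.2) = 3.2 + 0.3·0.4 = 3.32.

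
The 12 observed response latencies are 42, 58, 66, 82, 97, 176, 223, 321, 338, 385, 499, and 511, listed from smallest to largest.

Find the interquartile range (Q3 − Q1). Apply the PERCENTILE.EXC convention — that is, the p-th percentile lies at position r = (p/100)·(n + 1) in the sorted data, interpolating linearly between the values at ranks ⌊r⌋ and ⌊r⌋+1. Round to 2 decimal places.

303.25

n = 12.
P25: r = 3.25; ranks 3–4 are 66, 82; interpolating gives 70.
P75: r = 9.75; ranks 9–10 are 338, 385; interpolating gives 373.25.
Difference: 373.25 − 70 = 303.25.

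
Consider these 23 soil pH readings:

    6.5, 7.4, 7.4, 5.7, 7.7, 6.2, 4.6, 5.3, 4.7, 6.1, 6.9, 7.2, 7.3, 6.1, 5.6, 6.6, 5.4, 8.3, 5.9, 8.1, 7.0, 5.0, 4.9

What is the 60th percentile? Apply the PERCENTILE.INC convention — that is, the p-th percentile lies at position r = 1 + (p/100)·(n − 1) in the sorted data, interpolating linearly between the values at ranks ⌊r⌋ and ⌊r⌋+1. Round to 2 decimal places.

6.66

Sorted: 4.6, 4.7, 4.9, 5.0, 5.3, 5.4, 5.6, 5.7, 5.9, 6.1, 6.1, 6.2, 6.5, 6.6, 6.9, 7.0, 7.2, 7.3, 7.4, 7.4, 7.7, 8.1, 8.3.
n = 23.
r = 1 + (60/100)·(23 − 1) = 1 + 13.2 = 14.2.
Rank 14 is 6.6 and rank 15 is 6.9.
Interpolate: 6.6 + 0.2·(6.9 − 6.6) = 6.6 + 0.2·0.3 = 6.66.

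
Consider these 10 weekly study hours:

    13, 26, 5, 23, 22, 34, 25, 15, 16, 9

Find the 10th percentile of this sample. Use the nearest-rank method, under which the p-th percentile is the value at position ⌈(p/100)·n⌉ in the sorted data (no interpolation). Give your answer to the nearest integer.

Sorted: 5, 9, 13, 15, 16, 22, 23, 25, 26, 34.
n = 10.
Position = ⌈10/100 · 10⌉ = ⌈1⌉ = 1.
The value at rank 1 is 5.

5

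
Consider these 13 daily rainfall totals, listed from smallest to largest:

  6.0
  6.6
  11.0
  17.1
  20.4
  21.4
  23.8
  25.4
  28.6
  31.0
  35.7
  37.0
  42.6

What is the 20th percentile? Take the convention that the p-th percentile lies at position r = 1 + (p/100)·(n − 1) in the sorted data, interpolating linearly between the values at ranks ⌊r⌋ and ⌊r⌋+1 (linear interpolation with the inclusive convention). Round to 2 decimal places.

n = 13.
r = 1 + (20/100)·(13 − 1) = 1 + 2.4 = 3.4.
Rank 3 is 11.0 and rank 4 is 17.1.
Interpolate: 11.0 + 0.4·(17.1 − 11.0) = 11.0 + 0.4·6.1 = 13.44.

13.44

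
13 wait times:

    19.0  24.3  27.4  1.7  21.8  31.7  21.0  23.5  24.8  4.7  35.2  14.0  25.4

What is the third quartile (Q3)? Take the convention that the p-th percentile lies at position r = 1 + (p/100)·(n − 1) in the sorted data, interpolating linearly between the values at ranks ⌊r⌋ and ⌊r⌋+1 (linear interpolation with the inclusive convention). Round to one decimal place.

25.4

Sorted: 1.7, 4.7, 14.0, 19.0, 21.0, 21.8, 23.5, 24.3, 24.8, 25.4, 27.4, 31.7, 35.2.
n = 13.
r = 1 + (75/100)·(13 − 1) = 1 + 9 = 10.
r is an integer, so P75 is the value at rank 10: 25.4.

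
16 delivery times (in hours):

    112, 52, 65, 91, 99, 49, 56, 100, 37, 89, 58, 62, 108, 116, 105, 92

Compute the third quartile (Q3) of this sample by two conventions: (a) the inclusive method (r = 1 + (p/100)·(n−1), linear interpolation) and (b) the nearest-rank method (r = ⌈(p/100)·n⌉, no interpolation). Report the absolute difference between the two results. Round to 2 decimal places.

1.25

Sorted: 37, 49, 52, 56, 58, 62, 65, 89, 91, 92, 99, 100, 105, 108, 112, 116.
n = 16.
(a) r = 12.25; between ranks 12 (100) and 13 (105): 101.25.
(b) the nearest-rank method: rank 12 → 100.
|101.25 − 100| = 1.25.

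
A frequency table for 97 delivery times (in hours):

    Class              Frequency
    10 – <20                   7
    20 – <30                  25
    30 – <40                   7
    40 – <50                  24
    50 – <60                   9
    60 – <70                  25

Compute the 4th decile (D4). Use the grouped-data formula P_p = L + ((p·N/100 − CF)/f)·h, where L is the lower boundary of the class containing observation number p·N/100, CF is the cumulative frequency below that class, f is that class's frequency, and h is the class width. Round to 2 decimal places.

39.71

N = 97; target position k = 40/100 · 97 = 38.8.
Cumulative frequencies: 7, 32, 39, 63, 72, 97.
Observation 38.8 falls in the class 30 – <40.
L = 30, CF = 32, f = 7, h = 10.
P40 = 30 + ((38.8 − 32)/7)·10 = 30 + 9.71429 = 39.7143.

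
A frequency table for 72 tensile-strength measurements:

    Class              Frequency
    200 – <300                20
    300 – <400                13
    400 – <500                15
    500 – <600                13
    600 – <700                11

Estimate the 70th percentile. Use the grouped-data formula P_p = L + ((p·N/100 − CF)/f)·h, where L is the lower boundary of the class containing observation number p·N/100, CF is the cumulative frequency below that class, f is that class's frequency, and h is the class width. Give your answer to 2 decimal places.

N = 72; target position k = 70/100 · 72 = 50.4.
Cumulative frequencies: 20, 33, 48, 61, 72.
Observation 50.4 falls in the class 500 – <600.
L = 500, CF = 48, f = 13, h = 100.
P70 = 500 + ((50.4 − 48)/13)·100 = 500 + 18.4615 = 518.462.

518.46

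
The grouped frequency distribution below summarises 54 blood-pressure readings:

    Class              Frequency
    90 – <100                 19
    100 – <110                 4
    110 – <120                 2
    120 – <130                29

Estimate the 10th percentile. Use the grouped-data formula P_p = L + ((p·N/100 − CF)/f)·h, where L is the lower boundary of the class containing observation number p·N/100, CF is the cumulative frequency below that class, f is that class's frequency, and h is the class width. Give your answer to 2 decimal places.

N = 54; target position k = 10/100 · 54 = 5.4.
Cumulative frequencies: 19, 23, 25, 54.
Observation 5.4 falls in the class 90 – <100.
L = 90, CF = 0, f = 19, h = 10.
P10 = 90 + ((5.4 − 0)/19)·10 = 90 + 2.84211 = 92.8421.

92.84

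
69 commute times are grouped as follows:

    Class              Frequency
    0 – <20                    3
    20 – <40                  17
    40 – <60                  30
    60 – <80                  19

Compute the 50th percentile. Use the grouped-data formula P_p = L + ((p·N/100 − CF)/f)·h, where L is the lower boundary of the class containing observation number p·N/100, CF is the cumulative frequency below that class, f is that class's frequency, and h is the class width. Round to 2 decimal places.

49.67

N = 69; target position k = 50/100 · 69 = 34.5.
Cumulative frequencies: 3, 20, 50, 69.
Observation 34.5 falls in the class 40 – <60.
L = 40, CF = 20, f = 30, h = 20.
P50 = 40 + ((34.5 − 20)/30)·20 = 40 + 9.66667 = 49.6667.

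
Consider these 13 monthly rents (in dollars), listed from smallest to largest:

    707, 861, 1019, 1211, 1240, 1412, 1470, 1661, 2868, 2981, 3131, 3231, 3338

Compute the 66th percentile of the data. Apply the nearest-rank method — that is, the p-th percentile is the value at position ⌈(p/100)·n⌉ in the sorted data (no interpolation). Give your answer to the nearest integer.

n = 13.
Position = ⌈66/100 · 13⌉ = ⌈8.58⌉ = 9.
The value at rank 9 is 2868.

2868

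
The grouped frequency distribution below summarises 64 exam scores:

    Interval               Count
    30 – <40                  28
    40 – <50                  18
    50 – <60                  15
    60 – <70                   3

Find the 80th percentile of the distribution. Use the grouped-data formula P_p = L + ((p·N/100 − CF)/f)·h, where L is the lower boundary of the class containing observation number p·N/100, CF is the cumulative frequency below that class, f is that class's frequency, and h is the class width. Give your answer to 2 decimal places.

53.47

N = 64; target position k = 80/100 · 64 = 51.2.
Cumulative frequencies: 28, 46, 61, 64.
Observation 51.2 falls in the class 50 – <60.
L = 50, CF = 46, f = 15, h = 10.
P80 = 50 + ((51.2 − 46)/15)·10 = 50 + 3.46667 = 53.4667.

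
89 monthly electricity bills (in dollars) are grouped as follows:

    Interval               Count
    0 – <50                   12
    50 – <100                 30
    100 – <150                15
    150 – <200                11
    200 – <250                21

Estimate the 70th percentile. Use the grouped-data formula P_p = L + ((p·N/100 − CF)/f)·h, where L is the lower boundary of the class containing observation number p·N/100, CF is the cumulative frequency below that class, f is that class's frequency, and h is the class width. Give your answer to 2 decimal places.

N = 89; target position k = 70/100 · 89 = 62.3.
Cumulative frequencies: 12, 42, 57, 68, 89.
Observation 62.3 falls in the class 150 – <200.
L = 150, CF = 57, f = 11, h = 50.
P70 = 150 + ((62.3 − 57)/11)·50 = 150 + 24.0909 = 174.091.

174.09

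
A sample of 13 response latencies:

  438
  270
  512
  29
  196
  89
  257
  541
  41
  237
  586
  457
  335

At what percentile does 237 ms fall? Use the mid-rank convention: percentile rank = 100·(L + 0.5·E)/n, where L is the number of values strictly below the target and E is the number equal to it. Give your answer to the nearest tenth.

Sorted: 29, 41, 89, 196, 237, 257, 270, 335, 438, 457, 512, 541, 586.
Count below 237: L = 4; count equal: E = 1; n = 13.
Percentile rank = 100·(4 + 0.5·1)/13 = 100·4.5/13 = 34.62.

34.6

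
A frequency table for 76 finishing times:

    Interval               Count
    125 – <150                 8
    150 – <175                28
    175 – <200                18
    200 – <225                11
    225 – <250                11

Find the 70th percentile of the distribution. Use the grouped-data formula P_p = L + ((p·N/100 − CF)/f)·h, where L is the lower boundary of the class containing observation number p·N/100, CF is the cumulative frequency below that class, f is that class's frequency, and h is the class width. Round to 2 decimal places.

N = 76; target position k = 70/100 · 76 = 53.2.
Cumulative frequencies: 8, 36, 54, 65, 76.
Observation 53.2 falls in the class 175 – <200.
L = 175, CF = 36, f = 18, h = 25.
P70 = 175 + ((53.2 − 36)/18)·25 = 175 + 23.8889 = 198.889.

198.89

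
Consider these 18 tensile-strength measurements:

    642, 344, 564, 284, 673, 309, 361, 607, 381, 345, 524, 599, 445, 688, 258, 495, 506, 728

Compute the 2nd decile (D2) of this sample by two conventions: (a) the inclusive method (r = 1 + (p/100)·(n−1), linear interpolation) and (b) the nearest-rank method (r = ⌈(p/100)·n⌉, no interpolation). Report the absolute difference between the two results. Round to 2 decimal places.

0.40

Sorted: 258, 284, 309, 344, 345, 361, 381, 445, 495, 506, 524, 564, 599, 607, 642, 673, 688, 728.
n = 18.
(a) r = 4.4; between ranks 4 (344) and 5 (345): 344.4.
(b) the nearest-rank method: rank 4 → 344.
|344.4 − 344| = 0.4.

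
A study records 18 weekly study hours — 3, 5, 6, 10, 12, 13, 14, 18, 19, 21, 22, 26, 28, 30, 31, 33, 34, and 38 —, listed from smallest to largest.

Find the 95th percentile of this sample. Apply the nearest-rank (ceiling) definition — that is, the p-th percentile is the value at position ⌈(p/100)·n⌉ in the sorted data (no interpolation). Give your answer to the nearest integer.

n = 18.
Position = ⌈95/100 · 18⌉ = ⌈17.1⌉ = 18.
The value at rank 18 is 38.

38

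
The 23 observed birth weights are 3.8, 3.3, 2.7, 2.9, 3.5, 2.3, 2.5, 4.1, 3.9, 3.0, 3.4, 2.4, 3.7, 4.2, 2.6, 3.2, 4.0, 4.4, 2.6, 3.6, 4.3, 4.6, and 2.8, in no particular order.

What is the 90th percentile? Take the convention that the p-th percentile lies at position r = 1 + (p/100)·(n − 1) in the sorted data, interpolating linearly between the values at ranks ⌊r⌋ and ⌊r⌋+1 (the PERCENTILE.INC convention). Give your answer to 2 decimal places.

4.28

Sorted: 2.3, 2.4, 2.5, 2.6, 2.6, 2.7, 2.8, 2.9, 3.0, 3.2, 3.3, 3.4, 3.5, 3.6, 3.7, 3.8, 3.9, 4.0, 4.1, 4.2, 4.3, 4.4, 4.6.
n = 23.
r = 1 + (90/100)·(23 − 1) = 1 + 19.8 = 20.8.
Rank 20 is 4.2 and rank 21 is 4.3.
Interpolate: 4.2 + 0.8·(4.3 − 4.2) = 4.2 + 0.8·0.1 = 4.28.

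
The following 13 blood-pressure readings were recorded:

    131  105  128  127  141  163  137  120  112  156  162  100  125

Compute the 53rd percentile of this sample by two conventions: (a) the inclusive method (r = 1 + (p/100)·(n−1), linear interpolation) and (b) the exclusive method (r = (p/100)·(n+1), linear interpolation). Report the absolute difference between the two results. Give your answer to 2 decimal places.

Sorted: 100, 105, 112, 120, 125, 127, 128, 131, 137, 141, 156, 162, 163.
n = 13.
(a) r = 7.36; between ranks 7 (128) and 8 (131): 129.08.
(b) r = 7.42; between ranks 7 (128) and 8 (131): 129.26.
|129.08 − 129.26| = 0.18.

0.18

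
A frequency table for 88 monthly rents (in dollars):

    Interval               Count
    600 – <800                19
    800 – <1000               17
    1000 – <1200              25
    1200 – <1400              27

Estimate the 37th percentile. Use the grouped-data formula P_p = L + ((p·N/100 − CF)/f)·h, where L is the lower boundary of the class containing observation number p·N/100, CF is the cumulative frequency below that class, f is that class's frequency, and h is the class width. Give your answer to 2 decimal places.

959.53

N = 88; target position k = 37/100 · 88 = 32.56.
Cumulative frequencies: 19, 36, 61, 88.
Observation 32.56 falls in the class 800 – <1000.
L = 800, CF = 19, f = 17, h = 200.
P37 = 800 + ((32.56 − 19)/17)·200 = 800 + 159.529 = 959.529.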